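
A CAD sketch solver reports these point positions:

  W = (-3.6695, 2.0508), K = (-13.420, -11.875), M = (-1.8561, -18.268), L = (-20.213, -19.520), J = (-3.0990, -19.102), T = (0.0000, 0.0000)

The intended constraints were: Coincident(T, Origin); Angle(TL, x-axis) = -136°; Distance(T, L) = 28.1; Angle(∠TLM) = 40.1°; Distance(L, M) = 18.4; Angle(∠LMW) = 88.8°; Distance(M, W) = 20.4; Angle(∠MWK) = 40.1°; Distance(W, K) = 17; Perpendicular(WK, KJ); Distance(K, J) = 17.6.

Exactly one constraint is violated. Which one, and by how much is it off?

Distance(K, J) = 17.6 — off by 5.00.

T = (0.00, 0.00) ✓; TL at -136.0° ✓; |TL| = 28.10 ✓; ∠TLM = 40.10° ✓; |LM| = 18.40 ✓; ∠LMW = 88.80° ✓; |MW| = 20.40 ✓; ∠MWK = 40.10° ✓; |WK| = 17.00 ✓; ∠(WK, KJ) = 90.00° ✓; |KJ| = 12.60 ✗.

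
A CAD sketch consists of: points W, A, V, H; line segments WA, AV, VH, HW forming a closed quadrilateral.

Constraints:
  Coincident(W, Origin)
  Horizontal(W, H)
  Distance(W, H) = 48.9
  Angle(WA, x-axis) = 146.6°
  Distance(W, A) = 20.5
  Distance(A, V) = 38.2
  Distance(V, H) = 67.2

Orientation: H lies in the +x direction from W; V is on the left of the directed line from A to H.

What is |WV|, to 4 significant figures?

45.65

Checks: |AV| = 38.20 ✓; |VH| = 67.20 ✓.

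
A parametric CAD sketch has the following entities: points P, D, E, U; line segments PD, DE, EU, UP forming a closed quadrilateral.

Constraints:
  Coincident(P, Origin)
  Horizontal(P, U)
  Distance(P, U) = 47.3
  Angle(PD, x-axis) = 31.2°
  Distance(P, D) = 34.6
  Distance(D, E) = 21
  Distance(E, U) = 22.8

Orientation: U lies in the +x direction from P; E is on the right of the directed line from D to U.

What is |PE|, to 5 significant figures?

24.760

Checks: |DE| = 21.00 ✓; |EU| = 22.80 ✓.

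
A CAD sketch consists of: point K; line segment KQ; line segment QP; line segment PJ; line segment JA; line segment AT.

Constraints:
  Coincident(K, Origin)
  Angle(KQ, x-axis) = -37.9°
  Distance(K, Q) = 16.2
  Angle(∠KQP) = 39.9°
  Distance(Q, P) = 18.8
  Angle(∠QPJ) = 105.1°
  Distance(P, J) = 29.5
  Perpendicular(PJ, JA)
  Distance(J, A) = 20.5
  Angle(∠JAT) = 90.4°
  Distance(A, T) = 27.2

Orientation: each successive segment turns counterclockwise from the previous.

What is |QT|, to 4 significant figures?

7.633

K is at the origin; KQ runs at -37.9° with length 16.2, so Q = (12.78, -9.951). ∠KQP = 39.9° gives QP at 102.2° from the x-axis; with |QP| = 18.8, P = (8.810, 8.424). ∠QPJ = 105.1° gives PJ at 177.1° from the x-axis; with |PJ| = 29.5, J = (-20.65, 9.916). PJ ⟂ JA, so JA runs at -92.90°; with |JA| = 20.5, A = (-21.69, -10.56). ∠JAT = 90.4° gives AT at -3.300° from the x-axis; with |AT| = 27.2, T = (5.466, -12.12). Then |QT| = |T − Q| = 7.633.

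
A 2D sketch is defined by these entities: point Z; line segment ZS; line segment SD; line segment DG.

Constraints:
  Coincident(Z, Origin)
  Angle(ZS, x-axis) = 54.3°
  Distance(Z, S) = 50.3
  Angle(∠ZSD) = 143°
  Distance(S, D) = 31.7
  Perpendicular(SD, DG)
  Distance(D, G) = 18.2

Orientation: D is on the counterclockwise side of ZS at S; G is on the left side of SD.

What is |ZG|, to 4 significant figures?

72.88

Z is at the origin; ZS runs at 54.3° with length 50.3, so S = 50.3·(cos 54.3°, sin 54.3°) = (29.35, 40.85). ∠ZSD = 143.0°, so SD runs at 54.3° + (180° − 143.0°) = 91.30° from the x-axis; with |SD| = 31.7, D = S + 31.7·(cos 91.30°, sin 91.30°) = (28.63, 72.54). SD ⟂ DG; with |DG| = 18.2 on the left of SD, G = D + 18.2·(-0.9997, -0.02269) = (10.44, 72.13). Then |ZG| = |G − Z| = 72.88.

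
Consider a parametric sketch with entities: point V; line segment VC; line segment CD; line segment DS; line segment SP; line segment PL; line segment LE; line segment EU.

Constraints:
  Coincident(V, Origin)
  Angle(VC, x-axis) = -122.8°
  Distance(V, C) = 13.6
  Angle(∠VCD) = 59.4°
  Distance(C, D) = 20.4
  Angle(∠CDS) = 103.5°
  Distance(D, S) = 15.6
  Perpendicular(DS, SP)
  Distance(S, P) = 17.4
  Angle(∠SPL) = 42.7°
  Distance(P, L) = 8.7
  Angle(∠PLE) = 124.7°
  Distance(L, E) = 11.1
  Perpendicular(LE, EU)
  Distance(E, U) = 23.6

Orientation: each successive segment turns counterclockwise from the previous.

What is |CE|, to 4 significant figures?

25.92

V is at the origin; VC runs at -122.8° with length 13.6, so C = (-7.367, -11.43). ∠VCD = 59.4° gives CD at -2.200° from the x-axis; with |CD| = 20.4, D = (13.02, -12.21). ∠CDS = 103.5° gives DS at 74.30° from the x-axis; with |DS| = 15.6, S = (17.24, 2.803). DS ⟂ SP, so SP runs at 164.3°; with |SP| = 17.4, P = (0.4883, 7.512). ∠SPL = 42.7° gives PL at -58.40° from the x-axis; with |PL| = 8.7, L = (5.047, 0.1016). ∠PLE = 124.7° gives LE at -3.100° from the x-axis; with |LE| = 11.1, E = (16.13, -0.4987). Then |CE| = |E − C| = 25.92.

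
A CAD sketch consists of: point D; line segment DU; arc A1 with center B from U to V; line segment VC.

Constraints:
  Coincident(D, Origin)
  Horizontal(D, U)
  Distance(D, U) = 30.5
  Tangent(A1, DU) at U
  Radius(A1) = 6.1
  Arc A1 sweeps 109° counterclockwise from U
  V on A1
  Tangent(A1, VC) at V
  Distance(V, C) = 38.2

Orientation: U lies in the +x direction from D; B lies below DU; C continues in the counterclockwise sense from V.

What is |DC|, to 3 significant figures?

57.8

On A1, U sits at bearing 90° from B; a 109° counterclockwise sweep puts V at bearing 199°, so V = B + 6.1·(cos 199°, sin 199°) = (24.7, -8.09). Tangency of A1 to VC means the radius BV is perpendicular to VC, so VC runs along (−sin 199°, cos 199°); with |VC| = 38.2, C = (37.2, -44.2). Then |DC| = |C − D| = 57.8.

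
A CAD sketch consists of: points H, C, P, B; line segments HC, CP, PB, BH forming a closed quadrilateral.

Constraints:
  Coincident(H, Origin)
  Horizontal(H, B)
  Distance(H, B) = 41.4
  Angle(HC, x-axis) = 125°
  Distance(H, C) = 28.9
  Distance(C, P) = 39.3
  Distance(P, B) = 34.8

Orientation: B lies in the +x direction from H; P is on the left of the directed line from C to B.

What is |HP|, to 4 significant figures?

36.70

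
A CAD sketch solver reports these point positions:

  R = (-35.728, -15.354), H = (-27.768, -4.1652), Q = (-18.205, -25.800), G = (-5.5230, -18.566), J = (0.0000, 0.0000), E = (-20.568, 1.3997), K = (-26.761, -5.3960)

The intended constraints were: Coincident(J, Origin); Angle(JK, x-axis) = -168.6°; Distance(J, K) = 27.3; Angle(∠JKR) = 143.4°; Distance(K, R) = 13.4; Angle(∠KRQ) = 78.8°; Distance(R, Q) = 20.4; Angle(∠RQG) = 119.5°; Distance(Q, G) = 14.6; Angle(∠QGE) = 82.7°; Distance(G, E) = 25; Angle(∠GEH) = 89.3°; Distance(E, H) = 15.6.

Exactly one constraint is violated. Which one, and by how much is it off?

Distance(E, H) = 15.6 — off by 6.50.

J = (0.00, 0.00) ✓; JK at -168.6° ✓; |JK| = 27.30 ✓; ∠JKR = 143.4° ✓; |KR| = 13.40 ✓; ∠KRQ = 78.80° ✓; |RQ| = 20.40 ✓; ∠RQG = 119.5° ✓; |QG| = 14.60 ✓; ∠QGE = 82.70° ✓; |GE| = 25.00 ✓; ∠GEH = 89.30° ✓; |EH| = 9.100 ✗.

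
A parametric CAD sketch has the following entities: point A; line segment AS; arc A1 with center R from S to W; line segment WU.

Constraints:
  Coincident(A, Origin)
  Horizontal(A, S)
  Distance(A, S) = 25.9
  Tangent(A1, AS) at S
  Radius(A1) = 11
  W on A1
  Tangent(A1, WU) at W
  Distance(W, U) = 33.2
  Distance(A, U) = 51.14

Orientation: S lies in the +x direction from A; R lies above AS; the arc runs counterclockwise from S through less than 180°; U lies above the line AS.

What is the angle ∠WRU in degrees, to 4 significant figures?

71.67°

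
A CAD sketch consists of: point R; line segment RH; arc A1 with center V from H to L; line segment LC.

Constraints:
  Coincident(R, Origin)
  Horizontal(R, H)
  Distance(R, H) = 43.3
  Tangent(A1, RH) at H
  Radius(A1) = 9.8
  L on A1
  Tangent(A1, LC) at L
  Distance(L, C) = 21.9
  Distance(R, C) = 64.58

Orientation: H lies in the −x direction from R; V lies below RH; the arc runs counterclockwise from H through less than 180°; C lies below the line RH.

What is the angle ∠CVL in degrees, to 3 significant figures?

65.9°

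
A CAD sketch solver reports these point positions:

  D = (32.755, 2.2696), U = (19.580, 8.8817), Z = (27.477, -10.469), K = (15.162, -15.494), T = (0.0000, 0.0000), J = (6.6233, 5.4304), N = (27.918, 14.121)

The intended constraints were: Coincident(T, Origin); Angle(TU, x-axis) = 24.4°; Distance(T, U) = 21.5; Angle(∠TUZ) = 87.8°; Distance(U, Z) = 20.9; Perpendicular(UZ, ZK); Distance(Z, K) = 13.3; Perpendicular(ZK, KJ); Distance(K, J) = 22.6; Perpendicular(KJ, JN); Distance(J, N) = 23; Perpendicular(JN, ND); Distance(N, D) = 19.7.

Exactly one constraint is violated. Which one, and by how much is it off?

Distance(N, D) = 19.7 — off by 6.90.

T = (0.00, 0.00) ✓; TU at 24.40° ✓; |TU| = 21.50 ✓; ∠TUZ = 87.80° ✓; |UZ| = 20.90 ✓; ∠(UZ, ZK) = 90.00° ✓; |ZK| = 13.30 ✓; ∠(ZK, KJ) = 90.00° ✓; |KJ| = 22.60 ✓; ∠(KJ, JN) = 90.00° ✓; |JN| = 23.00 ✓; ∠(JN, ND) = 90.00° ✓; |ND| = 12.80 ✗.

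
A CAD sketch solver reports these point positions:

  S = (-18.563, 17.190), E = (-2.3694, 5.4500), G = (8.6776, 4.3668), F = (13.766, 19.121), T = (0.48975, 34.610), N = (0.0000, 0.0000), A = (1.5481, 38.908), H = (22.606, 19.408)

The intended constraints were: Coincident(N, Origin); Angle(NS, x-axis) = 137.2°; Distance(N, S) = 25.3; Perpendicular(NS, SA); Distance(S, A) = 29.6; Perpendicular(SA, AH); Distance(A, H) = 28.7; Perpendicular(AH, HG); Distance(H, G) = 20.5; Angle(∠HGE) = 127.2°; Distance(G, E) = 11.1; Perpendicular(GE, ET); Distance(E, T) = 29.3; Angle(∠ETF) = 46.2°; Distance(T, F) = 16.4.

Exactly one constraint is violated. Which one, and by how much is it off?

Distance(T, F) = 16.4 — off by 4.00.

N = (0.00, 0.00) ✓; NS at 137.2° ✓; |NS| = 25.30 ✓; ∠(NS, SA) = 90.00° ✓; |SA| = 29.60 ✓; ∠(SA, AH) = 90.00° ✓; |AH| = 28.70 ✓; ∠(AH, HG) = 90.00° ✓; |HG| = 20.50 ✓; ∠HGE = 127.2° ✓; |GE| = 11.10 ✓; ∠(GE, ET) = 90.00° ✓; |ET| = 29.30 ✓; ∠ETF = 46.20° ✓; |TF| = 20.40 ✗.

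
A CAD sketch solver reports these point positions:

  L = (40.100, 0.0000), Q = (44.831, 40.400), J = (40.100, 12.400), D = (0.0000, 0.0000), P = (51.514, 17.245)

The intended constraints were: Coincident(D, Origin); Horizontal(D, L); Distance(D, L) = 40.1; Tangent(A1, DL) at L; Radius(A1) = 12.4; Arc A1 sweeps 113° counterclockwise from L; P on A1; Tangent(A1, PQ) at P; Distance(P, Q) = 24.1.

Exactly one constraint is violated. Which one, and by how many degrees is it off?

Tangent(A1, PQ) at P — off by 6.90°.

D = (0.00, 0.00) ✓; D.y = 0.00, L.y = 0.00 ✓; |DL| = 40.10 ✓; ∠(JL, LD) = 90.00° ✓; |JL| = 12.40 ✓; bearing(J→P) − bearing(J→L) = 113.0° ✓; |JP| = 12.40 ✓; ∠(JP, PQ) = 96.90° ✗; |PQ| = 24.10 ✓.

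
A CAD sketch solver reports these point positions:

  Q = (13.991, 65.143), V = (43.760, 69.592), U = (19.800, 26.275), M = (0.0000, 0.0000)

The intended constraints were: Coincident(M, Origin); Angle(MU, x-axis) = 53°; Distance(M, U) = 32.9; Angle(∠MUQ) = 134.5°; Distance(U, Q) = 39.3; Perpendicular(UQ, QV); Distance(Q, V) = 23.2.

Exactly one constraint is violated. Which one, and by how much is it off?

Distance(Q, V) = 23.2 — off by 6.90.

M = (0.00, 0.00) ✓; MU at 53.00° ✓; |MU| = 32.90 ✓; ∠MUQ = 134.5° ✓; |UQ| = 39.30 ✓; ∠(UQ, QV) = 90.00° ✓; |QV| = 30.10 ✗.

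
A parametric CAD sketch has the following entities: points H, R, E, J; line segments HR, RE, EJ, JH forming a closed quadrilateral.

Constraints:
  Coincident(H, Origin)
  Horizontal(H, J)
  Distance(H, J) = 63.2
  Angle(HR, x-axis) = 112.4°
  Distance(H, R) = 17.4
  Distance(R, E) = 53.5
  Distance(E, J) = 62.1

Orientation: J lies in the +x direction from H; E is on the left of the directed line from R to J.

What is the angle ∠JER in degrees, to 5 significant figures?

76.213°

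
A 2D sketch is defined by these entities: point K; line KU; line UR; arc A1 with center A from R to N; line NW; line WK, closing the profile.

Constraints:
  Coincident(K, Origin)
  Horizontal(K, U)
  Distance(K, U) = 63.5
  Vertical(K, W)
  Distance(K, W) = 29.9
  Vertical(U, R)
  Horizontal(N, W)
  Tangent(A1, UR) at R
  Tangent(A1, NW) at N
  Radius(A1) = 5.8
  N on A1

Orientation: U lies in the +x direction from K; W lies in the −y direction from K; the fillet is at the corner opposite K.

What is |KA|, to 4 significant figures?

62.53

K is at the origin; K and U share the same y with |KU| = 63.5 and U on the +x side, so U = (63.50, 0.000). K and W share the same x with |KW| = 29.9 and W on the −y side, so W = (0.000, -29.90). The virtual corner opposite K is at (63.50, -29.90). Since A1 is tangent to UR there, AR ⟂ UR and tangency of A1 to NW means the radius AN is perpendicular to NW, with radius 5.8, so the center A sits 5.8 in from both sides at A = (57.70, -24.10). Then |KA| = |A − K| = 62.53.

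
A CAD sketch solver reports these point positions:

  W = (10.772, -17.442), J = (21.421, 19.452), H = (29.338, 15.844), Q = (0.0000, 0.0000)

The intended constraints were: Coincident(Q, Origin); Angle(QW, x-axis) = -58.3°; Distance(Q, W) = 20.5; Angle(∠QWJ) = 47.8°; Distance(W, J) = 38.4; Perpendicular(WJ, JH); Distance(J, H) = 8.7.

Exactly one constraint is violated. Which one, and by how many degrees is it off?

Perpendicular(WJ, JH) — off by 8.40°.

Q = (0.00, 0.00) ✓; QW at -58.30° ✓; |QW| = 20.50 ✓; ∠QWJ = 47.80° ✓; |WJ| = 38.40 ✓; ∠(WJ, JH) = 98.40° ✗; |JH| = 8.700 ✓.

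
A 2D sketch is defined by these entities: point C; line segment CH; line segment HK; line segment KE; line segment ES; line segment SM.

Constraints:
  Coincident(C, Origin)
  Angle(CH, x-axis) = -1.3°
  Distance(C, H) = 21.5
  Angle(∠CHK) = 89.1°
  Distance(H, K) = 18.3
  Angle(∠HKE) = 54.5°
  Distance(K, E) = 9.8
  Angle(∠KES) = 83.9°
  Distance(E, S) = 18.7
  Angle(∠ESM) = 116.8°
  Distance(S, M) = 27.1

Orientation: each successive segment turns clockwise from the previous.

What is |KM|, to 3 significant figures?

33.2

C is at the origin; CH runs at -1.3° with length 21.5, so H = (21.5, -0.488). ∠CHK = 89.1° gives HK at -92.2° from the x-axis; with |HK| = 18.3, K = (20.8, -18.8). ∠HKE = 54.5° gives KE at 142° from the x-axis; with |KE| = 9.8, E = (13.0, -12.8). ∠KES = 83.9° gives ES at 46.2° from the x-axis; with |ES| = 18.7, S = (26.0, 0.716). ∠ESM = 116.8° gives SM at -17.0° from the x-axis; with |SM| = 27.1, M = (51.9, -7.21). Then |KM| = |M − K| = 33.2.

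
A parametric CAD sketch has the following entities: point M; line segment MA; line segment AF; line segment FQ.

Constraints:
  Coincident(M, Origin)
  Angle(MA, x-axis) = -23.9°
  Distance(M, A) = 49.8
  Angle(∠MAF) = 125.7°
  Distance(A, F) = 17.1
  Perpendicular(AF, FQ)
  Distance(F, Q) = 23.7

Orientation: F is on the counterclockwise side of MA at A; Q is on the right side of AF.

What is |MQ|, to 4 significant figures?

79.02

M is at the origin; MA runs at -23.9° with length 49.8, so A = 49.8·(cos -23.9°, sin -23.9°) = (45.53, -20.18). ∠MAF = 125.7°, so AF runs at -23.9° + (180° − 125.7°) = 30.40° from the x-axis; with |AF| = 17.1, F = A + 17.1·(cos 30.40°, sin 30.40°) = (60.28, -11.52). AF is perpendicular to FQ; with |FQ| = 23.7 on the right of AF, Q = F + 23.7·(0.5060, -0.8625) = (72.27, -31.96). Then |MQ| = |Q − M| = 79.02.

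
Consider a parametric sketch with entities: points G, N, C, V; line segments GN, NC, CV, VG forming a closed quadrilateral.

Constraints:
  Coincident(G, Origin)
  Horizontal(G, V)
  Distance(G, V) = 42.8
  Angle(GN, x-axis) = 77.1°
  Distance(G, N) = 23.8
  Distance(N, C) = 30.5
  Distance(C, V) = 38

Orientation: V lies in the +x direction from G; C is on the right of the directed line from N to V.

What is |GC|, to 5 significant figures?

9.1448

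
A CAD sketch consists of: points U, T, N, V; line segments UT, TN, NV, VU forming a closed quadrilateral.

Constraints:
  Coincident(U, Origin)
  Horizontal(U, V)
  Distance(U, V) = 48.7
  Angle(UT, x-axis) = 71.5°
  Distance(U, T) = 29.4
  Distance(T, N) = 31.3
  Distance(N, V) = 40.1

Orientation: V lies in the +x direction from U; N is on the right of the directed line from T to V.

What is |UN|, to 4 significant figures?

9.388

Checks: |TN| = 31.30 ✓; |NV| = 40.10 ✓.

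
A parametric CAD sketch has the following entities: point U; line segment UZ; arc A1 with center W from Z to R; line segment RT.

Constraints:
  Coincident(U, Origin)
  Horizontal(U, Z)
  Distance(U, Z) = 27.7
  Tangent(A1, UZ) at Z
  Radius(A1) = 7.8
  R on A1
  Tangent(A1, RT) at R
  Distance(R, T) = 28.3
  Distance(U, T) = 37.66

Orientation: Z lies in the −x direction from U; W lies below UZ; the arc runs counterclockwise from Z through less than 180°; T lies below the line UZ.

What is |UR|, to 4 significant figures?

36.01

U is at the origin; U and Z share the same y with |UZ| = 27.7 and Z on the −x side, so Z = (-27.70, 0.000). The tangent condition forces WZ to be normal to UZ, so W = Z + (0, -7.8) = (-27.70, -7.800). Since WR ⟂ RT (tangency), |WT| = √(7.8² + 28.3²) = 29.36 regardless of where R sits on A1. So T lies on both circle(U, 37.66) and circle(W, 29.36); the below-UZ intersection is T = (-15.30, -34.41). R is the foot of the tangent from T: R = (-33.64, -12.85).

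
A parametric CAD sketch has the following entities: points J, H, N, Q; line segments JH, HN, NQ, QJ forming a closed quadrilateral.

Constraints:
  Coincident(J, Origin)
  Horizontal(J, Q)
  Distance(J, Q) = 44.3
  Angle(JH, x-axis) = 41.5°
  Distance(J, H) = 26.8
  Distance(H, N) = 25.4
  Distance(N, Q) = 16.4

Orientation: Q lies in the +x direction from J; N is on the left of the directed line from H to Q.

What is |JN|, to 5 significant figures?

48.290

Checks: |HN| = 25.40 ✓; |NQ| = 16.40 ✓.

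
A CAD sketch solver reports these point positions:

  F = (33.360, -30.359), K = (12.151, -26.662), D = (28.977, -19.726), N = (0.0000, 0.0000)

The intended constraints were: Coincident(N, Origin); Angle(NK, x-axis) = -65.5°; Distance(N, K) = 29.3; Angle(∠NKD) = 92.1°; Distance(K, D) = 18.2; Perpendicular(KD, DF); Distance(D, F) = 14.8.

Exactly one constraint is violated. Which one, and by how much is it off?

Distance(D, F) = 14.8 — off by 3.30.

N = (0.00, 0.00) ✓; NK at -65.50° ✓; |NK| = 29.30 ✓; ∠NKD = 92.10° ✓; |KD| = 18.20 ✓; ∠(KD, DF) = 90.00° ✓; |DF| = 11.50 ✗.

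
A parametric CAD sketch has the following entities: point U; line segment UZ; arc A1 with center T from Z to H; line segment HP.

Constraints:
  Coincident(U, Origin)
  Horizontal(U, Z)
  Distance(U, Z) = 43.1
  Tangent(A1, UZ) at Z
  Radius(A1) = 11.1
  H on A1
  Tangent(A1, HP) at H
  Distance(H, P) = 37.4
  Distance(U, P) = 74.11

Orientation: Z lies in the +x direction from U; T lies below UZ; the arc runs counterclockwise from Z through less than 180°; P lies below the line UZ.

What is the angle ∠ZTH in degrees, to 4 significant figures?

127.0°

U is at the origin; U and Z share the same y with |UZ| = 43.1 and Z on the +x side, so Z = (43.10, 0.000). The tangent condition forces TZ to be normal to UZ, so T = Z + (0, -11.1) = (43.10, -11.10). Since TH ⟂ HP (tangency), |TP| = √(11.1² + 37.4²) = 39.01 regardless of where H sits on A1. So P lies on both circle(U, 74.11) and circle(T, 39.01); the below-UZ intersection is P = (56.77, -47.64). H is the foot of the tangent from P: H = (34.24, -17.79).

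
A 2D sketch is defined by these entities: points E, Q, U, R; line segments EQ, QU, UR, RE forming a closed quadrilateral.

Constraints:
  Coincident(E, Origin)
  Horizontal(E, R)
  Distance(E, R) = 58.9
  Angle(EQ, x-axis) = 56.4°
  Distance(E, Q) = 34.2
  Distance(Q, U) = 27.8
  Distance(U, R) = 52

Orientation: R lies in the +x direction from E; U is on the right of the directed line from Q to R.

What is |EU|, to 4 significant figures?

7.777

E is at the origin; ER is horizontal with |ER| = 58.9 and R in +x, so R = (58.9, 0). EQ runs at 56.4° with |EQ| = 34.2, so Q = (18.93, 28.49). U is determined by |QU| = 27.8 and |UR| = 52.0 together: it lies at the intersection of circle(Q, 27.8) and circle(R, 52.0). With |QR| = 49.09, the foot of the radical line on QR is 4.871 from Q and the perpendicular offset is √(27.8² − 4.871²) = 27.37. Taking the right-of-QR solution: U = (7.009, 3.370).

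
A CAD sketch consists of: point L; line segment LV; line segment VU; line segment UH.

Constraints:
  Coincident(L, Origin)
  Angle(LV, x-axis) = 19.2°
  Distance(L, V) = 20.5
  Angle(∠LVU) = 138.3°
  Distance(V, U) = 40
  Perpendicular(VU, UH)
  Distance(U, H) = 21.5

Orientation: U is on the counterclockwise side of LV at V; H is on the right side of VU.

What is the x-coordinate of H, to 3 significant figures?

57.6

L is at the origin; LV runs at 19.2° with length 20.5, so V = 20.5·(cos 19.2°, sin 19.2°) = (19.4, 6.74). ∠LVU = 138.3°, so VU runs at 19.2° + (180° − 138.3°) = 60.9° from the x-axis; with |VU| = 40.0, U = V + 40.0·(cos 60.9°, sin 60.9°) = (38.8, 41.7). VU ⟂ UH; with |UH| = 21.5 on the right of VU, H = U + 21.5·(0.874, -0.486) = (57.6, 31.2). So H.x = 57.6.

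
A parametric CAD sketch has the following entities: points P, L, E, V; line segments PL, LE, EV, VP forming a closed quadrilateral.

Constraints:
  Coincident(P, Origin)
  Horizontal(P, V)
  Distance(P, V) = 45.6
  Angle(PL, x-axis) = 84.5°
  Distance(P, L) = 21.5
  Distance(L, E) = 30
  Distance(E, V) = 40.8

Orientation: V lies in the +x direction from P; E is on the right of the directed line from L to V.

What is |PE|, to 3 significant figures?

10.1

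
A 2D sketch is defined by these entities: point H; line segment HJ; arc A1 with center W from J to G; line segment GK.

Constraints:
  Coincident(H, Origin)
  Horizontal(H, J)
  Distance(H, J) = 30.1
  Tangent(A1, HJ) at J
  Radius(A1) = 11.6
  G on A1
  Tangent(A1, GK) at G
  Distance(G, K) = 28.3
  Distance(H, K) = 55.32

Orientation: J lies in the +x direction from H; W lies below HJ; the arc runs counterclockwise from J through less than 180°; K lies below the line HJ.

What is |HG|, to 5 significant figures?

27.433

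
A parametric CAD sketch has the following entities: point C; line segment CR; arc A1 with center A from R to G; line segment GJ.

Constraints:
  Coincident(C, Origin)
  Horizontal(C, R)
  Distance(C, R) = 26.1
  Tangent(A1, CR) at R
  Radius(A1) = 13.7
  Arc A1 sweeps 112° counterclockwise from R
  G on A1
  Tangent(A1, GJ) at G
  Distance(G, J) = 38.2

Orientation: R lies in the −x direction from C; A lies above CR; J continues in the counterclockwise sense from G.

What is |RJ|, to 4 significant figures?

54.27

C is at the origin; C and R share the same y with |CR| = 26.1 and R on the −x side, so R = (-26.10, 0.000). A1 meets CR tangentially, so AR is at right angles to CR, so A = R + (0, 13.7) = (-26.10, 13.70). On A1, R sits at bearing -90° from A; a 112° counterclockwise sweep puts G at bearing 22°, so G = A + 13.7·(cos 22°, sin 22°) = (-13.40, 18.83). A1 meets GJ tangentially, so AG is at right angles to GJ, so GJ runs along (−sin 22°, cos 22°); with |GJ| = 38.2, J = (-27.71, 54.25). Then |RJ| = |J − R| = 54.27.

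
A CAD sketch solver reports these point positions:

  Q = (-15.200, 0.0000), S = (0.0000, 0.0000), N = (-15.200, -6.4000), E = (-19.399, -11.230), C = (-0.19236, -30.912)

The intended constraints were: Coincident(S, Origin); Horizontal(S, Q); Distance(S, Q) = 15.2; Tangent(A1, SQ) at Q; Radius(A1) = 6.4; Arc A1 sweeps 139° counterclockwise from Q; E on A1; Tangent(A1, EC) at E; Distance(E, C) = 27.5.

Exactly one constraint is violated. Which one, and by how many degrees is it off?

Tangent(A1, EC) at E — off by 4.70°.

S = (0.00, 0.00) ✓; S.y = 0.00, Q.y = 0.00 ✓; |SQ| = 15.20 ✓; ∠(NQ, QS) = 90.00° ✓; |NQ| = 6.400 ✓; bearing(N→E) − bearing(N→Q) = 139.0° ✓; |NE| = 6.400 ✓; ∠(NE, EC) = 94.70° ✗; |EC| = 27.50 ✓.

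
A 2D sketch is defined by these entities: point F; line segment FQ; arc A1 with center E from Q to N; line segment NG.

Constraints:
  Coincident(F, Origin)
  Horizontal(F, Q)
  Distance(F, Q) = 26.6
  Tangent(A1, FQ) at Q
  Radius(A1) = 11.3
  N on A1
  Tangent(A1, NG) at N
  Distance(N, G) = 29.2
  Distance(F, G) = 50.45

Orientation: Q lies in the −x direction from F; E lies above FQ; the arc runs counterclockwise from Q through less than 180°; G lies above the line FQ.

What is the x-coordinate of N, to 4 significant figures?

-16.12

Checks: |EN| = 11.30 ✓; ∠(EN, NG) = 90.00° ✓; |NG| = 29.20 ✓; |FG| = 50.45 ✓.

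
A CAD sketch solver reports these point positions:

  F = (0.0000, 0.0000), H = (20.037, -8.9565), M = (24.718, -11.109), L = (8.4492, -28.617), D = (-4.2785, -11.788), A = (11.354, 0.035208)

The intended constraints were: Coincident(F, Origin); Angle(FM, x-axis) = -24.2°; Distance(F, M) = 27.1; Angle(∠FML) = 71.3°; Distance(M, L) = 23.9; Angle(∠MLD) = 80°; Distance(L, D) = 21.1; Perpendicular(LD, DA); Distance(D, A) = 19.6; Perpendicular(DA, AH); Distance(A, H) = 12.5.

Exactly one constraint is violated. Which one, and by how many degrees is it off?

Perpendicular(DA, AH) — off by 6.90°.

F = (0.00, 0.00) ✓; FM at -24.20° ✓; |FM| = 27.10 ✓; ∠FML = 71.30° ✓; |ML| = 23.90 ✓; ∠MLD = 80.00° ✓; |LD| = 21.10 ✓; ∠(LD, DA) = 90.00° ✓; |DA| = 19.60 ✓; ∠(DA, AH) = 83.10° ✗; |AH| = 12.50 ✓.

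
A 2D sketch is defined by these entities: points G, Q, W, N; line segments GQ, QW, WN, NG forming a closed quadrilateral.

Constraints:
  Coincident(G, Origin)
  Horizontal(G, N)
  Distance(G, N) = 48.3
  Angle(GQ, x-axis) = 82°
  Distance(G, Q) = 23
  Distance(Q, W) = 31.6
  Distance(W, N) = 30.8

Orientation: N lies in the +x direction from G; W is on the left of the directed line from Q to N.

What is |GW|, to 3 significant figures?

44.1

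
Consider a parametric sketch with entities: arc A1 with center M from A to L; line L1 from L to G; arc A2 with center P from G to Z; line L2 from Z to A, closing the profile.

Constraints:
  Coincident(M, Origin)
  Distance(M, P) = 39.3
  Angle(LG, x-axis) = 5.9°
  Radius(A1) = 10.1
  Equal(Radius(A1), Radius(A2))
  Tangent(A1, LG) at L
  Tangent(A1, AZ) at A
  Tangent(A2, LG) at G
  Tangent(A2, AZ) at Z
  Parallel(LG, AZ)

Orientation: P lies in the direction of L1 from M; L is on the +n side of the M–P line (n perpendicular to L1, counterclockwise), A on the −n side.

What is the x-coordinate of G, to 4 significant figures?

38.05

The slot axis is L1's direction at 5.9°, so u = (cos 5.9°, sin 5.9°) = (0.9947, 0.1028) and n = (−sin 5.9°, cos 5.9°) = (-0.1028, 0.9947). M is at the origin and P lies 39.3 along u from M, so P = 39.3·u = (39.09, 4.040). Tangency of A1 to both parallel lines with radius 10.1 puts L and A at M ± 10.1·n: L = (-1.038, 10.05), A = (1.038, -10.05). Equal radii place G and Z the same way about P: G = P + 10.1·n = (38.05, 14.09), Z = P − 10.1·n = (40.13, -6.007). So G.x = 38.05.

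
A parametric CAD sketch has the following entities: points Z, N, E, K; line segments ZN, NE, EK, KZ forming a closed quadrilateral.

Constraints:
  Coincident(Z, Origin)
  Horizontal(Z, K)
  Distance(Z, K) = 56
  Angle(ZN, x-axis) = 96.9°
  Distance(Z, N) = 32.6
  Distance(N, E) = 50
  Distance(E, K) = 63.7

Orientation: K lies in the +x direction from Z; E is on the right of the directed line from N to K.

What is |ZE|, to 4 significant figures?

18.37

Z is at the origin; Z and K share the same y with |ZK| = 56.0 and K in +x, so K = (56.0, 0). ZN runs at 96.9° with |ZN| = 32.6, so N = (-3.916, 32.36). E is determined by |NE| = 50.0 and |EK| = 63.7 together: it lies at the intersection of circle(N, 50.0) and circle(K, 63.7). With |NK| = 68.10, the foot of the radical line on NK is 22.61 from N and the perpendicular offset is √(50.0² − 22.61²) = 44.59. Taking the right-of-NK solution: E = (-5.215, -17.62).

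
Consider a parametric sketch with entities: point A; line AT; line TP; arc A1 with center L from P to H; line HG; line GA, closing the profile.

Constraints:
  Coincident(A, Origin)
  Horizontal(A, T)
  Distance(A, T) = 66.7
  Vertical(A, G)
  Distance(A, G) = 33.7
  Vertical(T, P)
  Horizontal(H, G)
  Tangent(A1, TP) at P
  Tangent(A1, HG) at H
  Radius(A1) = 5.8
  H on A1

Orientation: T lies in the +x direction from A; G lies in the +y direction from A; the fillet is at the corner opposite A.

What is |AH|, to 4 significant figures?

69.60

A is at the origin; A and T share the same y with |AT| = 66.7 and T on the +x side, so T = (66.70, 0.000). AG is vertical with |AG| = 33.7 and G on the +y side, so G = (0.000, 33.70). The virtual corner opposite A is at (66.70, 33.70). A1 meets TP tangentially, so LP is at right angles to TP and since A1 is tangent to HG there, LH ⟂ HG, with radius 5.8, so the center L sits 5.8 in from both sides at L = (60.90, 27.90). That places the tangent points at P = (66.70, 27.90) on TP and H = (60.90, 33.70) on HG. Then |AH| = |H − A| = 69.60.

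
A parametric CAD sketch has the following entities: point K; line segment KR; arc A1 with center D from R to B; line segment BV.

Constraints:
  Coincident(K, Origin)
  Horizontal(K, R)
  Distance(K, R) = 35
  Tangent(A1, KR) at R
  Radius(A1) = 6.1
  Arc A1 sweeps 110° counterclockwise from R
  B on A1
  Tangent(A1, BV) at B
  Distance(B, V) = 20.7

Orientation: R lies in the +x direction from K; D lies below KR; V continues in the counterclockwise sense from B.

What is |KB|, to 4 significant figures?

30.39

K is at the origin; KR is horizontal with |KR| = 35.0 and R on the +x side, so R = (35.00, 0.000). Since A1 is tangent to KR there, DR ⟂ KR, so D = R + (0, -6.1) = (35.00, -6.100). On A1, R sits at bearing 90° from D; a 110° counterclockwise sweep puts B at bearing 200°, so B = D + 6.1·(cos 200°, sin 200°) = (29.27, -8.186). Then |KB| = |B − K| = 30.39.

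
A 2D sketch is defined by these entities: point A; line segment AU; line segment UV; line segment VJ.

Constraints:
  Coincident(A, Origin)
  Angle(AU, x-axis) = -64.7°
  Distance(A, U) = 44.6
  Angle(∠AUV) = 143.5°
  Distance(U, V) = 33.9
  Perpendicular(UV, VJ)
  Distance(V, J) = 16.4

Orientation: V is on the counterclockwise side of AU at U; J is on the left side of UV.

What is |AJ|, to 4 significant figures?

70.48

A is at the origin; AU runs at -64.7° with length 44.6, so U = 44.6·(cos -64.7°, sin -64.7°) = (19.06, -40.32). ∠AUV = 143.5°, so UV runs at -64.7° + (180° − 143.5°) = -28.20° from the x-axis; with |UV| = 33.9, V = U + 33.9·(cos -28.20°, sin -28.20°) = (48.94, -56.34). The perpendicularity gives VJ at right angles to UV; with |VJ| = 16.4 on the left of UV, J = V + 16.4·(0.4726, 0.8813) = (56.69, -41.89). Then |AJ| = |J − A| = 70.48.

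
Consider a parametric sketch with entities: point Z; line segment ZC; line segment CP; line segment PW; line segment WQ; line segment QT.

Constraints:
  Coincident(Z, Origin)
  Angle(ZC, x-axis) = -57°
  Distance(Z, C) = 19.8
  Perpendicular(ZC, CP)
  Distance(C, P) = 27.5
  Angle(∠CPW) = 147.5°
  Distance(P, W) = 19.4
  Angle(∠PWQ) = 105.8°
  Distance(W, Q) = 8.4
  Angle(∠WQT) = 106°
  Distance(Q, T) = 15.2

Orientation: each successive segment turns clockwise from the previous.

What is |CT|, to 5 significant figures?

31.989

Z is at the origin; ZC runs at -57.0° with length 19.8, so C = (10.784, -16.606). ZC ⟂ CP, so CP runs at -147.00°; with |CP| = 27.5, P = (-12.280, -31.583). ∠CPW = 147.5° gives PW at -179.50° from the x-axis; with |PW| = 19.4, W = (-31.679, -31.753). ∠PWQ = 105.8° gives WQ at 106.30° from the x-axis; with |WQ| = 8.4, Q = (-34.036, -23.690). ∠WQT = 106.0° gives QT at 32.300° from the x-axis; with |QT| = 15.2, T = (-21.188, -15.568). Then |CT| = |T − C| = 31.989.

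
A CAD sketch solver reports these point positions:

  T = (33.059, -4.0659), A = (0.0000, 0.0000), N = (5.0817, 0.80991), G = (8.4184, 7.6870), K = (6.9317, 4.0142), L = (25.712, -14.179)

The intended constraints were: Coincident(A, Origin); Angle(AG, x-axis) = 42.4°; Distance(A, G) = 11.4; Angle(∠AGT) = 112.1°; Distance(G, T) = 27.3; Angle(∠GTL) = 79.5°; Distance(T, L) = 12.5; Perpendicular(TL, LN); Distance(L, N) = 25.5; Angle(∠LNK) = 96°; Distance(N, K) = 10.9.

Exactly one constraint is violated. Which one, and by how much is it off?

Distance(N, K) = 10.9 — off by 7.20.

A = (0.00, 0.00) ✓; AG at 42.40° ✓; |AG| = 11.40 ✓; ∠AGT = 112.1° ✓; |GT| = 27.30 ✓; ∠GTL = 79.50° ✓; |TL| = 12.50 ✓; ∠(TL, LN) = 90.00° ✓; |LN| = 25.50 ✓; ∠LNK = 96.00° ✓; |NK| = 3.700 ✗.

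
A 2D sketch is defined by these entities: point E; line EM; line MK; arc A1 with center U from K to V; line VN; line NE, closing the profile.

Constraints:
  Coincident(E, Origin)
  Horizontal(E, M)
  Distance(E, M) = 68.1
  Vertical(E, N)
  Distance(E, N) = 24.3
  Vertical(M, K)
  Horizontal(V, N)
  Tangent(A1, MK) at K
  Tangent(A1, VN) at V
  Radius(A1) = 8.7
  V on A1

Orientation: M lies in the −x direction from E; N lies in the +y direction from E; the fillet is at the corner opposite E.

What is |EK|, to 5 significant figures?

69.864

E is at the origin; E and M share the same y with |EM| = 68.1 and M on the −x side, so M = (-68.100, 0.0000). EN is vertical with |EN| = 24.3 and N on the +y side, so N = (0.0000, 24.300). The virtual corner opposite E is at (-68.100, 24.300). Since A1 is tangent to MK there, UK ⟂ MK and tangency of A1 to VN means the radius UV is perpendicular to VN, with radius 8.7, so the center U sits 8.7 in from both sides at U = (-59.400, 15.600). That places the tangent points at K = (-68.100, 15.600) on MK and V = (-59.400, 24.300) on VN. Then |EK| = |K − E| = 69.864.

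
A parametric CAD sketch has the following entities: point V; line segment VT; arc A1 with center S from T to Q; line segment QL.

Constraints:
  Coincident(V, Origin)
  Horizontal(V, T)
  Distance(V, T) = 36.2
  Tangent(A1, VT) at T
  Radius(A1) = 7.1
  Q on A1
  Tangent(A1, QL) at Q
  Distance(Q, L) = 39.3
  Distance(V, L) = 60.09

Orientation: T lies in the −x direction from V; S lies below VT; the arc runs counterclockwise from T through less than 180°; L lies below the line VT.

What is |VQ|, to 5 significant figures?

43.984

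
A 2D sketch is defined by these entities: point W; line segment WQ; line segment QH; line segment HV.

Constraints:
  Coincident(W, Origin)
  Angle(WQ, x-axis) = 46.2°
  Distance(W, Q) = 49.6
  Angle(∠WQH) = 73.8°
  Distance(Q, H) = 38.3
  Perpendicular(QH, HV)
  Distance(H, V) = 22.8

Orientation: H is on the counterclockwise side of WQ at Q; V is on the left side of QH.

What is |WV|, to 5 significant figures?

34.856

∠WQH = 73.8°, so QH runs at 46.2° + (180° − 73.8°) = 152.40° from the x-axis; with |QH| = 38.3, H = Q + 38.3·(cos 152.40°, sin 152.40°) = (0.38870, 53.544). The perpendicularity gives HV at right angles to QH; with |HV| = 22.8 on the left of QH, V = H + 22.8·(-0.46330, -0.88620) = (-10.174, 33.338). Then |WV| = |V − W| = 34.856.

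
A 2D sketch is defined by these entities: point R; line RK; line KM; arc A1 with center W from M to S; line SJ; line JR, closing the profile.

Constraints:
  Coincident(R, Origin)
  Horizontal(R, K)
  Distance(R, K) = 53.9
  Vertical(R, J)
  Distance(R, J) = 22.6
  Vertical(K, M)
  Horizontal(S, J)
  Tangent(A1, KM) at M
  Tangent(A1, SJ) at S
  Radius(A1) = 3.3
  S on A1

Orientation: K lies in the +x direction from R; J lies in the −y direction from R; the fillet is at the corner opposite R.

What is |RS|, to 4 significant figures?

55.42

R is at the origin; R and K share the same y with |RK| = 53.9 and K on the +x side, so K = (53.90, 0.000). R and J share the same x with |RJ| = 22.6 and J on the −y side, so J = (0.000, -22.60). The virtual corner opposite R is at (53.90, -22.60). Tangency of A1 to KM means the radius WM is perpendicular to KM and since A1 is tangent to SJ there, WS ⟂ SJ, with radius 3.3, so the center W sits 3.3 in from both sides at W = (50.60, -19.30). That places the tangent points at M = (53.90, -19.30) on KM and S = (50.60, -22.60) on SJ. Then |RS| = |S − R| = 55.42.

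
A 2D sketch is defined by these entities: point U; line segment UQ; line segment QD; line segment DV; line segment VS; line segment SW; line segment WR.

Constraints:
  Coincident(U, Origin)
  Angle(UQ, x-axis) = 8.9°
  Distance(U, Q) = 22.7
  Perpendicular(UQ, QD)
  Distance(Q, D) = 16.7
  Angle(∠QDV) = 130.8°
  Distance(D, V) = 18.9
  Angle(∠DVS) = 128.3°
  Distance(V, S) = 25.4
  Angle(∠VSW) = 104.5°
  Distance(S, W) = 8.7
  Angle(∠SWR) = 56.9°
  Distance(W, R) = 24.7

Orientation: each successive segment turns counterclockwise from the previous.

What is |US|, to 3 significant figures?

29.4

∠QDV = 130.8° gives DV at 148° from the x-axis; with |DV| = 18.9, V = (3.80, 30.0). ∠DVS = 128.3° gives VS at -160° from the x-axis; with |VS| = 25.4, S = (-20.1, 21.4). Then |US| = |S − U| = 29.4.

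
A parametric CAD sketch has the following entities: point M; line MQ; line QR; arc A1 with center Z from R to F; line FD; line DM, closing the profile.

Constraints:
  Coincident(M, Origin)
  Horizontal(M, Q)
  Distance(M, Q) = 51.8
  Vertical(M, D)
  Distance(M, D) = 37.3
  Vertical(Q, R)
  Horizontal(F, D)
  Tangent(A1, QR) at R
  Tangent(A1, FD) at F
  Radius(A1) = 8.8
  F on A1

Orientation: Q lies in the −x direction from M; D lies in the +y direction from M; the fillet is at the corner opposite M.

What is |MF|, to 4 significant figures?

56.92

M is at the origin; MQ is horizontal with |MQ| = 51.8 and Q on the −x side, so Q = (-51.80, 0.000). M and D share the same x with |MD| = 37.3 and D on the +y side, so D = (0.000, 37.30). The virtual corner opposite M is at (-51.80, 37.30). The tangent condition forces ZR to be normal to QR and A1 meets FD tangentially, so ZF is at right angles to FD, with radius 8.8, so the center Z sits 8.8 in from both sides at Z = (-43.00, 28.50). That places the tangent points at R = (-51.80, 28.50) on QR and F = (-43.00, 37.30) on FD. Then |MF| = |F − M| = 56.92.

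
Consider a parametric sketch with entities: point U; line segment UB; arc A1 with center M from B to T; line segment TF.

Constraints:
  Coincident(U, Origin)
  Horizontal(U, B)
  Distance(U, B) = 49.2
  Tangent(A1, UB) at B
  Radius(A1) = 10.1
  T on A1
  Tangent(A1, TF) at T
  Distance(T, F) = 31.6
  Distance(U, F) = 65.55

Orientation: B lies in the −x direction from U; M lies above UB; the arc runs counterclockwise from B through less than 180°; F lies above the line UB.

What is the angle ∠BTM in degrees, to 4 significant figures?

36.11°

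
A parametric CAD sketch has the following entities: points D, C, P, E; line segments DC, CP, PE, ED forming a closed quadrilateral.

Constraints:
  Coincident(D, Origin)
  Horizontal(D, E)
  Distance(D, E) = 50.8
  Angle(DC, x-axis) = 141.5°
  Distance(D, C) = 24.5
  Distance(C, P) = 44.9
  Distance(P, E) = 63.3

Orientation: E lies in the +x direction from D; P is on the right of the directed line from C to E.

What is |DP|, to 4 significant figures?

28.37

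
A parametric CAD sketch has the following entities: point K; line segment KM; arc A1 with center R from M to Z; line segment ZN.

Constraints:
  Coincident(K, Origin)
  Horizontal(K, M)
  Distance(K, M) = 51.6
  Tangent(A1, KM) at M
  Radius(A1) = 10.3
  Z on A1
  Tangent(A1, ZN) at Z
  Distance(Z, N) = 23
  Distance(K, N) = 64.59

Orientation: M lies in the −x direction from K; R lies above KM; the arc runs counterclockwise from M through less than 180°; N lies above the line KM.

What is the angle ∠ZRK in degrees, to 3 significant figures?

41.0°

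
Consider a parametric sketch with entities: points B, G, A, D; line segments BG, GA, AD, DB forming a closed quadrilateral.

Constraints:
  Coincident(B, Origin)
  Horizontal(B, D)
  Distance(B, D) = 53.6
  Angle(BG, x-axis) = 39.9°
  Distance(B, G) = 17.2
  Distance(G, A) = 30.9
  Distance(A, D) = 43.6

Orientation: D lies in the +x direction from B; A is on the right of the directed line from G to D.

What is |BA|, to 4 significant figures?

24.72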